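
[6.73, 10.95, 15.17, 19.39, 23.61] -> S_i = 6.73 + 4.22*i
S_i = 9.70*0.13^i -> [9.7, 1.26, 0.16, 0.02, 0.0]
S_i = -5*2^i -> [-5, -10, -20, -40, -80]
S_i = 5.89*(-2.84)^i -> [5.89, -16.73, 47.51, -134.92, 383.17]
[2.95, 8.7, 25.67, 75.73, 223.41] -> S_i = 2.95*2.95^i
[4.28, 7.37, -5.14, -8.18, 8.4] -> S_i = Random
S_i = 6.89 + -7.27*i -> [6.89, -0.38, -7.65, -14.92, -22.19]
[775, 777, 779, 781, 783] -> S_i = 775 + 2*i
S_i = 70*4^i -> [70, 280, 1120, 4480, 17920]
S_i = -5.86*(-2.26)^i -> [-5.86, 13.24, -29.93, 67.64, -152.87]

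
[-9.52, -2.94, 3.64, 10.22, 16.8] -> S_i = -9.52 + 6.58*i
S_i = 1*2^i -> [1, 2, 4, 8, 16]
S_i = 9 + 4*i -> [9, 13, 17, 21, 25]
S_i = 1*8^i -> [1, 8, 64, 512, 4096]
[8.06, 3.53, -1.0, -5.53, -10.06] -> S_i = 8.06 + -4.53*i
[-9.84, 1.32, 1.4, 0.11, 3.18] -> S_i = Random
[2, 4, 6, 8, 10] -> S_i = 2 + 2*i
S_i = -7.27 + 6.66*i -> [-7.27, -0.61, 6.05, 12.71, 19.37]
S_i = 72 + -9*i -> [72, 63, 54, 45, 36]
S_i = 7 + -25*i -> [7, -18, -43, -68, -93]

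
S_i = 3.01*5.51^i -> [3.01, 16.59, 91.38, 503.53, 2774.42]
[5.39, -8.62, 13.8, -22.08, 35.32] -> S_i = 5.39*(-1.60)^i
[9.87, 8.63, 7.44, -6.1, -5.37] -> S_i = Random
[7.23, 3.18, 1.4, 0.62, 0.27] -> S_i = 7.23*0.44^i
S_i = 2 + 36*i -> [2, 38, 74, 110, 146]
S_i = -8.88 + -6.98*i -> [-8.88, -15.86, -22.84, -29.82, -36.8]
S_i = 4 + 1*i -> [4, 5, 6, 7, 8]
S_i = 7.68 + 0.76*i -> [7.68, 8.44, 9.2, 9.96, 10.72]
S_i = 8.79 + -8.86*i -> [8.79, -0.07, -8.93, -17.79, -26.65]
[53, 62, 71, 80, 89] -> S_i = 53 + 9*i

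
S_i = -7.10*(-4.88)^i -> [-7.1, 34.65, -169.08, 825.12, -4026.59]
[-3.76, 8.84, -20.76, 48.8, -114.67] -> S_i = -3.76*(-2.35)^i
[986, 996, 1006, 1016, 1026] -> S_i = 986 + 10*i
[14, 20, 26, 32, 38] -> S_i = 14 + 6*i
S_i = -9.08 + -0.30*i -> [-9.08, -9.38, -9.68, -9.98, -10.28]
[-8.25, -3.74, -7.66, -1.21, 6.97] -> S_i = Random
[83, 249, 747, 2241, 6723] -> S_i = 83*3^i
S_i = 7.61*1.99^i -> [7.61, 15.14, 30.14, 59.97, 119.34]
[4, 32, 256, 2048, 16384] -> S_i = 4*8^i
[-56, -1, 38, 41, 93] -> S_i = Random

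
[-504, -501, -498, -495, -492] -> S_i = -504 + 3*i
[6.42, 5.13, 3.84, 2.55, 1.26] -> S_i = 6.42 + -1.29*i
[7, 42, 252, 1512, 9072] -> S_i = 7*6^i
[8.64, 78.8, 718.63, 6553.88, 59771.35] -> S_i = 8.64*9.12^i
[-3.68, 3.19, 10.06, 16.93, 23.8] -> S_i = -3.68 + 6.87*i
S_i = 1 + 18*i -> [1, 19, 37, 55, 73]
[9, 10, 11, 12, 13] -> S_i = 9 + 1*i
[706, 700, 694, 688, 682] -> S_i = 706 + -6*i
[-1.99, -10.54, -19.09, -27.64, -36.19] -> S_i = -1.99 + -8.55*i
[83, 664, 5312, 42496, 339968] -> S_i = 83*8^i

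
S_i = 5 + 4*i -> [5, 9, 13, 17, 21]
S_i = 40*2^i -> [40, 80, 160, 320, 640]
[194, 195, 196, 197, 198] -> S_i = 194 + 1*i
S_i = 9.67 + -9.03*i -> [9.67, 0.64, -8.39, -17.42, -26.45]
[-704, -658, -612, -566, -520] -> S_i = -704 + 46*i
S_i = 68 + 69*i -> [68, 137, 206, 275, 344]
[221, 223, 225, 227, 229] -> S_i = 221 + 2*i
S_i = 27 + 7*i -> [27, 34, 41, 48, 55]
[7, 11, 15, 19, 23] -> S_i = 7 + 4*i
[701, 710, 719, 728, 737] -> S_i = 701 + 9*i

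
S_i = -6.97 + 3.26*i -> [-6.97, -3.71, -0.45, 2.81, 6.07]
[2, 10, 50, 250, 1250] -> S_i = 2*5^i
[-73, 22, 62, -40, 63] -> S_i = Random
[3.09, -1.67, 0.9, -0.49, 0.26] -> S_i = 3.09*(-0.54)^i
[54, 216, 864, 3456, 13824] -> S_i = 54*4^i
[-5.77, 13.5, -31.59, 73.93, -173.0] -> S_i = -5.77*(-2.34)^i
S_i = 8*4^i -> [8, 32, 128, 512, 2048]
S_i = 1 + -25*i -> [1, -24, -49, -74, -99]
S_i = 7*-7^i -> [7, -49, 343, -2401, 16807]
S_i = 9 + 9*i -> [9, 18, 27, 36, 45]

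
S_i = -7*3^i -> [-7, -21, -63, -189, -567]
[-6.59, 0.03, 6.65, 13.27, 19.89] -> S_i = -6.59 + 6.62*i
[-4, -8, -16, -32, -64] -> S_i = -4*2^i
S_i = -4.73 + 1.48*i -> [-4.73, -3.25, -1.77, -0.29, 1.19]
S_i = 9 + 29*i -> [9, 38, 67, 96, 125]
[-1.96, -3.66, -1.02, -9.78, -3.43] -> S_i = Random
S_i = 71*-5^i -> [71, -355, 1775, -8875, 44375]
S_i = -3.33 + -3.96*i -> [-3.33, -7.29, -11.25, -15.21, -19.17]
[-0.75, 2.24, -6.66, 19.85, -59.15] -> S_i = -0.75*(-2.98)^i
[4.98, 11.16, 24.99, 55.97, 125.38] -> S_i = 4.98*2.24^i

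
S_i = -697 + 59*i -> [-697, -638, -579, -520, -461]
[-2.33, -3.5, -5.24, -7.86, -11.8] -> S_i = -2.33*1.50^i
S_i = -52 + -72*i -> [-52, -124, -196, -268, -340]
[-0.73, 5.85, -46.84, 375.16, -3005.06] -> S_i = -0.73*(-8.01)^i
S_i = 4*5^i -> [4, 20, 100, 500, 2500]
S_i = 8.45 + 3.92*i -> [8.45, 12.37, 16.29, 20.21, 24.13]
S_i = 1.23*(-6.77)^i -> [1.23, -8.33, 56.37, -381.66, 2583.81]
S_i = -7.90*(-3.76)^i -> [-7.9, 29.7, -111.69, 419.94, -1578.99]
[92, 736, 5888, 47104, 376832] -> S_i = 92*8^i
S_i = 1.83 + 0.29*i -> [1.83, 2.12, 2.41, 2.7, 2.99]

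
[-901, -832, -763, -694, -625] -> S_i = -901 + 69*i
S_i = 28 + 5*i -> [28, 33, 38, 43, 48]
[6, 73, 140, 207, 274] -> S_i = 6 + 67*i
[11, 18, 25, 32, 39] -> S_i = 11 + 7*i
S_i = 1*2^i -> [1, 2, 4, 8, 16]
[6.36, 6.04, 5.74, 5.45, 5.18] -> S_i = 6.36*0.95^i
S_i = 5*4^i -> [5, 20, 80, 320, 1280]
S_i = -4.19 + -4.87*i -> [-4.19, -9.06, -13.93, -18.8, -23.67]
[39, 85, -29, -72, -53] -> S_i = Random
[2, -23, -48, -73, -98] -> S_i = 2 + -25*i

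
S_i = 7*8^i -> [7, 56, 448, 3584, 28672]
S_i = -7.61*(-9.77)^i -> [-7.61, 74.35, -726.4, 7096.89, -69336.66]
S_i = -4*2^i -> [-4, -8, -16, -32, -64]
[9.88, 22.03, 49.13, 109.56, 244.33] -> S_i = 9.88*2.23^i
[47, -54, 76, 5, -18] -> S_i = Random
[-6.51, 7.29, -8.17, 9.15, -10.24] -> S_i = -6.51*(-1.12)^i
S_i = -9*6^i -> [-9, -54, -324, -1944, -11664]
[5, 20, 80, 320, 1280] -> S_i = 5*4^i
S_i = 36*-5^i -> [36, -180, 900, -4500, 22500]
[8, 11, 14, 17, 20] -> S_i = 8 + 3*i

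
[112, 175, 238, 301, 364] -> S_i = 112 + 63*i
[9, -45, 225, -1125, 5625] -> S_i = 9*-5^i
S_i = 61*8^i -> [61, 488, 3904, 31232, 249856]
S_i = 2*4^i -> [2, 8, 32, 128, 512]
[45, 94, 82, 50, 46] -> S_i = Random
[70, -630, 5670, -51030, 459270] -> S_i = 70*-9^i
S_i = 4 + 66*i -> [4, 70, 136, 202, 268]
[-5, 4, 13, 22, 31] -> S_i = -5 + 9*i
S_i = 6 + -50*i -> [6, -44, -94, -144, -194]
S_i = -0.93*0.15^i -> [-0.93, -0.14, -0.02, -0.0, -0.0]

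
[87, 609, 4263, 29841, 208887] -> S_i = 87*7^i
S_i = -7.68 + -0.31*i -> [-7.68, -7.99, -8.3, -8.61, -8.92]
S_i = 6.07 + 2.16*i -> [6.07, 8.23, 10.39, 12.55, 14.71]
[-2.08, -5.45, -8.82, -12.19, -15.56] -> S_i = -2.08 + -3.37*i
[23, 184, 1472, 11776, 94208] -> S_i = 23*8^i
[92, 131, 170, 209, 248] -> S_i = 92 + 39*i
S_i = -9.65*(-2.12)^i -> [-9.65, 20.46, -43.37, 91.95, -194.93]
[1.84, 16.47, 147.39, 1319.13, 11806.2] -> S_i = 1.84*8.95^i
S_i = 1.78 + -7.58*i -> [1.78, -5.8, -13.38, -20.96, -28.54]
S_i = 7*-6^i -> [7, -42, 252, -1512, 9072]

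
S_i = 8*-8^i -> [8, -64, 512, -4096, 32768]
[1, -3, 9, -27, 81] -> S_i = 1*-3^i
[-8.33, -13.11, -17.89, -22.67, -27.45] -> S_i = -8.33 + -4.78*i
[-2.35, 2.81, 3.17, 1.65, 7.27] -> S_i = Random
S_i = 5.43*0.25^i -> [5.43, 1.36, 0.34, 0.08, 0.02]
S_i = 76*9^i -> [76, 684, 6156, 55404, 498636]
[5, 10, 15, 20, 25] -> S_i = 5 + 5*i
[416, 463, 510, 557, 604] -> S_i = 416 + 47*i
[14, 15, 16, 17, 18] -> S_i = 14 + 1*i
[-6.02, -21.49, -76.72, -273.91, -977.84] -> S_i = -6.02*3.57^i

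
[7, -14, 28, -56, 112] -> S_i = 7*-2^i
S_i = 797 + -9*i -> [797, 788, 779, 770, 761]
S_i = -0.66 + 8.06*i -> [-0.66, 7.4, 15.46, 23.52, 31.58]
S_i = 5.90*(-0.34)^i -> [5.9, -2.01, 0.68, -0.23, 0.08]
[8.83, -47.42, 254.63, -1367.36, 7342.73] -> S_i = 8.83*(-5.37)^i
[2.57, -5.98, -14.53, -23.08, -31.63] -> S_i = 2.57 + -8.55*i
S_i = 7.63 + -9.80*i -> [7.63, -2.17, -11.97, -21.77, -31.57]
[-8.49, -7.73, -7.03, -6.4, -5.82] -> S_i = -8.49*0.91^i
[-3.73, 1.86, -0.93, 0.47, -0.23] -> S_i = -3.73*(-0.50)^i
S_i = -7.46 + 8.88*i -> [-7.46, 1.42, 10.3, 19.18, 28.06]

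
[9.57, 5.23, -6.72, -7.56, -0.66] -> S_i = Random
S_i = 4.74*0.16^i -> [4.74, 0.76, 0.12, 0.02, 0.0]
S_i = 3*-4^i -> [3, -12, 48, -192, 768]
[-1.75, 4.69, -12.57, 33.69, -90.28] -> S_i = -1.75*(-2.68)^i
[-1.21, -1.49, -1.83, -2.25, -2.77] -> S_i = -1.21*1.23^i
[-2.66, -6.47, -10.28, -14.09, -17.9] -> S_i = -2.66 + -3.81*i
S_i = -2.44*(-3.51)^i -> [-2.44, 8.56, -30.06, 105.51, -370.36]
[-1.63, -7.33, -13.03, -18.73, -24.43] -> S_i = -1.63 + -5.70*i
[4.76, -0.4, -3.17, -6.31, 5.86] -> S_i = Random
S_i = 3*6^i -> [3, 18, 108, 648, 3888]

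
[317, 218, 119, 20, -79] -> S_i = 317 + -99*i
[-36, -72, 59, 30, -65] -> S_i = Random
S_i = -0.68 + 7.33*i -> [-0.68, 6.65, 13.98, 21.31, 28.64]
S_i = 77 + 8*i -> [77, 85, 93, 101, 109]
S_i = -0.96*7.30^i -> [-0.96, -7.01, -51.16, -373.46, -2726.23]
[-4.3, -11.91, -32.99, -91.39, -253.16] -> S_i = -4.30*2.77^i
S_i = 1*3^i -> [1, 3, 9, 27, 81]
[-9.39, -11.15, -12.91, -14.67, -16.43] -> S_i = -9.39 + -1.76*i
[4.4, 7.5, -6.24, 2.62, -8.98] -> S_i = Random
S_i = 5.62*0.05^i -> [5.62, 0.28, 0.01, 0.0, 0.0]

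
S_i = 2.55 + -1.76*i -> [2.55, 0.79, -0.97, -2.73, -4.49]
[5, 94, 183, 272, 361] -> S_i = 5 + 89*i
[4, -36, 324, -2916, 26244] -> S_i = 4*-9^i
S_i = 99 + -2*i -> [99, 97, 95, 93, 91]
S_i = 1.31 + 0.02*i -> [1.31, 1.33, 1.35, 1.37, 1.39]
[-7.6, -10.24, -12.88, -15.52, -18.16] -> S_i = -7.60 + -2.64*i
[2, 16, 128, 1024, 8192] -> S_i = 2*8^i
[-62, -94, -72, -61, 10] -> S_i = Random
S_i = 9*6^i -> [9, 54, 324, 1944, 11664]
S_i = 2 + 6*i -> [2, 8, 14, 20, 26]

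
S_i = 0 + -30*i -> [0, -30, -60, -90, -120]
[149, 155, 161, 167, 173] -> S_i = 149 + 6*i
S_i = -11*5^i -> [-11, -55, -275, -1375, -6875]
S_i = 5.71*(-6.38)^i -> [5.71, -36.43, 232.42, -1482.85, 9460.6]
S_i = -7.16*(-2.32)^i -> [-7.16, 16.61, -38.54, 89.41, -207.43]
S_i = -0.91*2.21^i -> [-0.91, -2.01, -4.44, -9.82, -21.71]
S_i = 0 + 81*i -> [0, 81, 162, 243, 324]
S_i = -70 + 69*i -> [-70, -1, 68, 137, 206]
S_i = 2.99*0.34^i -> [2.99, 1.02, 0.35, 0.12, 0.04]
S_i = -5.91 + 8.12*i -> [-5.91, 2.21, 10.33, 18.45, 26.57]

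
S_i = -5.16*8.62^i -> [-5.16, -44.48, -383.41, -3305.0, -28489.1]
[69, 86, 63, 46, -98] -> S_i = Random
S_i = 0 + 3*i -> [0, 3, 6, 9, 12]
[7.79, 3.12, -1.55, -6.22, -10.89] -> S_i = 7.79 + -4.67*i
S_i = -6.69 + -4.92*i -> [-6.69, -11.61, -16.53, -21.45, -26.37]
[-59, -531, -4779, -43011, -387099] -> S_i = -59*9^i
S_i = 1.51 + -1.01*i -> [1.51, 0.5, -0.51, -1.52, -2.53]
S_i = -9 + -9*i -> [-9, -18, -27, -36, -45]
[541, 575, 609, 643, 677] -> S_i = 541 + 34*i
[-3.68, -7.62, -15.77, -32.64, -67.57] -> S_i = -3.68*2.07^i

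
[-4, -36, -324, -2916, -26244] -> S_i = -4*9^i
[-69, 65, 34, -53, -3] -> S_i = Random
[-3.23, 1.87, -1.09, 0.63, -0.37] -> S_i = -3.23*(-0.58)^i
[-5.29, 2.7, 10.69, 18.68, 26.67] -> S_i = -5.29 + 7.99*i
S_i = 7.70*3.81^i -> [7.7, 29.34, 111.77, 425.86, 1622.52]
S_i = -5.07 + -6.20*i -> [-5.07, -11.27, -17.47, -23.67, -29.87]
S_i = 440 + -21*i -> [440, 419, 398, 377, 356]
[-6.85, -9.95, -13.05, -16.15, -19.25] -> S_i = -6.85 + -3.10*i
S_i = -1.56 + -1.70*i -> [-1.56, -3.26, -4.96, -6.66, -8.36]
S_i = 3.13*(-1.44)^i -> [3.13, -4.51, 6.49, -9.35, 13.46]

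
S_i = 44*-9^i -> [44, -396, 3564, -32076, 288684]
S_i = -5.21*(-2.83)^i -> [-5.21, 14.74, -41.73, 118.09, -334.18]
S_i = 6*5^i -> [6, 30, 150, 750, 3750]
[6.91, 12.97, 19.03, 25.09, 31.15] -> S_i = 6.91 + 6.06*i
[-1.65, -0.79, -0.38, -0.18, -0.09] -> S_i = -1.65*0.48^i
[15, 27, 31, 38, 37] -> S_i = Random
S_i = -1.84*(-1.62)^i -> [-1.84, 2.98, -4.83, 7.82, -12.67]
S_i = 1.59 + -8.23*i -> [1.59, -6.64, -14.87, -23.1, -31.33]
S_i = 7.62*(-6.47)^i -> [7.62, -49.3, 318.98, -2063.8, 13352.79]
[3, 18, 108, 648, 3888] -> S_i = 3*6^i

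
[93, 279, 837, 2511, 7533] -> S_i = 93*3^i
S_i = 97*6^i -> [97, 582, 3492, 20952, 125712]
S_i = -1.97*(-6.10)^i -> [-1.97, 12.02, -73.3, 447.15, -2727.63]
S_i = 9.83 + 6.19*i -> [9.83, 16.02, 22.21, 28.4, 34.59]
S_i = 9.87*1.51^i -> [9.87, 14.9, 22.5, 33.98, 51.31]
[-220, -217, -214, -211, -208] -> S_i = -220 + 3*i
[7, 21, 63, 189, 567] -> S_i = 7*3^i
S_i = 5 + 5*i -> [5, 10, 15, 20, 25]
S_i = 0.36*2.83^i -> [0.36, 1.02, 2.88, 8.16, 23.09]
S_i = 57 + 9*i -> [57, 66, 75, 84, 93]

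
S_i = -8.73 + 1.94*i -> [-8.73, -6.79, -4.85, -2.91, -0.97]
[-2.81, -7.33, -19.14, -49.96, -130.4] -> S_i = -2.81*2.61^i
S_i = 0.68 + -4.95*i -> [0.68, -4.27, -9.22, -14.17, -19.12]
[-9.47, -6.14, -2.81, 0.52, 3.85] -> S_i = -9.47 + 3.33*i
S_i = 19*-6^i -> [19, -114, 684, -4104, 24624]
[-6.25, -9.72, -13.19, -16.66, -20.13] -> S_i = -6.25 + -3.47*i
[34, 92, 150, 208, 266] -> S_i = 34 + 58*i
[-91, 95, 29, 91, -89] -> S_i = Random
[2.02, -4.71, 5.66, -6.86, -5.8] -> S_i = Random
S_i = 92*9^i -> [92, 828, 7452, 67068, 603612]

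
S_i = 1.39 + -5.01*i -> [1.39, -3.62, -8.63, -13.64, -18.65]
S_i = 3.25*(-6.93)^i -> [3.25, -22.52, 156.08, -1081.64, 7495.77]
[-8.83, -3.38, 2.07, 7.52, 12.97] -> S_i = -8.83 + 5.45*i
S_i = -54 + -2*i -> [-54, -56, -58, -60, -62]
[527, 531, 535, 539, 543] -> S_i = 527 + 4*i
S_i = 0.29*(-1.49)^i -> [0.29, -0.43, 0.64, -0.96, 1.43]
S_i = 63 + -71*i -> [63, -8, -79, -150, -221]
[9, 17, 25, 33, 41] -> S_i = 9 + 8*i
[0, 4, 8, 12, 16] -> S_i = 0 + 4*i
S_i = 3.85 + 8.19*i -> [3.85, 12.04, 20.23, 28.42, 36.61]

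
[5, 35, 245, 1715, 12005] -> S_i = 5*7^i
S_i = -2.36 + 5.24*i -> [-2.36, 2.88, 8.12, 13.36, 18.6]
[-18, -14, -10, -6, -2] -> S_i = -18 + 4*i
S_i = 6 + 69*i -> [6, 75, 144, 213, 282]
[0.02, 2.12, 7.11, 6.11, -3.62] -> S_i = Random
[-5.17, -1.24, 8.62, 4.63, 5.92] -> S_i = Random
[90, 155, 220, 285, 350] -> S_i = 90 + 65*i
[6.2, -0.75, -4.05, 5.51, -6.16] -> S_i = Random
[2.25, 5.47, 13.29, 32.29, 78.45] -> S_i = 2.25*2.43^i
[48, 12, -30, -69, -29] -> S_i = Random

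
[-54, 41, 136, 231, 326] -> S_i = -54 + 95*i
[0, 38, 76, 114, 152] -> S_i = 0 + 38*i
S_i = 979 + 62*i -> [979, 1041, 1103, 1165, 1227]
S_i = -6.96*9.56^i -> [-6.96, -66.54, -636.1, -6081.11, -58135.42]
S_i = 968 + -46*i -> [968, 922, 876, 830, 784]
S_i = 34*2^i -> [34, 68, 136, 272, 544]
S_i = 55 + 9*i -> [55, 64, 73, 82, 91]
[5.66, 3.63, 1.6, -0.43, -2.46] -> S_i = 5.66 + -2.03*i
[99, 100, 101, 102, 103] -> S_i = 99 + 1*i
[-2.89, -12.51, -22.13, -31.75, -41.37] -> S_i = -2.89 + -9.62*i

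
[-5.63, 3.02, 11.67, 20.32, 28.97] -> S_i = -5.63 + 8.65*i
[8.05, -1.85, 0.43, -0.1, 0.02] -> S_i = 8.05*(-0.23)^i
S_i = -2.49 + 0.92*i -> [-2.49, -1.57, -0.65, 0.27, 1.19]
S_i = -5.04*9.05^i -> [-5.04, -45.61, -412.79, -3735.74, -33808.42]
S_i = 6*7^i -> [6, 42, 294, 2058, 14406]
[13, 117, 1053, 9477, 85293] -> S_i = 13*9^i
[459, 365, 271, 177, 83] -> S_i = 459 + -94*i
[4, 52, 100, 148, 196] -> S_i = 4 + 48*i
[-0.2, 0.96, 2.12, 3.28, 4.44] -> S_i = -0.20 + 1.16*i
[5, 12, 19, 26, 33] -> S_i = 5 + 7*i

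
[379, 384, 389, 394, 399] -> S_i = 379 + 5*i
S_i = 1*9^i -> [1, 9, 81, 729, 6561]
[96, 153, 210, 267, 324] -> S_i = 96 + 57*i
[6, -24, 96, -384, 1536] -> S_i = 6*-4^i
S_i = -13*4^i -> [-13, -52, -208, -832, -3328]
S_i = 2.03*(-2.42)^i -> [2.03, -4.91, 11.89, -28.77, 69.62]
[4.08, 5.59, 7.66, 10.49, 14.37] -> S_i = 4.08*1.37^i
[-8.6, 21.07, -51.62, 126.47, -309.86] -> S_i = -8.60*(-2.45)^i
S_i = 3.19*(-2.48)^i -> [3.19, -7.91, 19.62, -48.66, 120.67]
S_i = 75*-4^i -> [75, -300, 1200, -4800, 19200]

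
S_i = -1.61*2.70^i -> [-1.61, -4.35, -11.74, -31.69, -85.56]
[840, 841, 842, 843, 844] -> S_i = 840 + 1*i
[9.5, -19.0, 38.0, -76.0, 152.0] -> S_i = 9.50*(-2.00)^i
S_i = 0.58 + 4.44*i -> [0.58, 5.02, 9.46, 13.9, 18.34]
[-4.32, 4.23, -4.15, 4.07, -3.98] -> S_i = -4.32*(-0.98)^i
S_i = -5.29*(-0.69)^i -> [-5.29, 3.65, -2.52, 1.74, -1.2]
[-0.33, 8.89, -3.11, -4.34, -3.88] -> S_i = Random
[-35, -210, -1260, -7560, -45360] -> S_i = -35*6^i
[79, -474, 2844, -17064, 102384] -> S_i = 79*-6^i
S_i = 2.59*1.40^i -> [2.59, 3.63, 5.08, 7.11, 9.95]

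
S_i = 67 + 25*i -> [67, 92, 117, 142, 167]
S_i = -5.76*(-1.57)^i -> [-5.76, 9.04, -14.2, 22.29, -35.0]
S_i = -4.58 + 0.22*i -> [-4.58, -4.36, -4.14, -3.92, -3.7]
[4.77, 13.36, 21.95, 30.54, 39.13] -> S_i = 4.77 + 8.59*i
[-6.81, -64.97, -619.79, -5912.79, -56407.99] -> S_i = -6.81*9.54^i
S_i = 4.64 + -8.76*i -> [4.64, -4.12, -12.88, -21.64, -30.4]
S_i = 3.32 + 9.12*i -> [3.32, 12.44, 21.56, 30.68, 39.8]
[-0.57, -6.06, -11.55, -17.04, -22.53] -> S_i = -0.57 + -5.49*i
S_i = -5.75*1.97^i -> [-5.75, -11.33, -22.32, -43.96, -86.6]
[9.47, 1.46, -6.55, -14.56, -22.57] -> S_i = 9.47 + -8.01*i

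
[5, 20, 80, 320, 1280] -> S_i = 5*4^i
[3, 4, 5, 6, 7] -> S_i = 3 + 1*i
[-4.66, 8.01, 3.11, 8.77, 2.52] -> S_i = Random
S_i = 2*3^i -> [2, 6, 18, 54, 162]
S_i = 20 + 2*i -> [20, 22, 24, 26, 28]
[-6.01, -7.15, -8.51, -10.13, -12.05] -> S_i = -6.01*1.19^i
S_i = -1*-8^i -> [-1, 8, -64, 512, -4096]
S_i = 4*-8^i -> [4, -32, 256, -2048, 16384]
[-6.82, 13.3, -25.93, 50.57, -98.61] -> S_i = -6.82*(-1.95)^i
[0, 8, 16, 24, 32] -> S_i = 0 + 8*i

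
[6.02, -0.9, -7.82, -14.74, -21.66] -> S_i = 6.02 + -6.92*i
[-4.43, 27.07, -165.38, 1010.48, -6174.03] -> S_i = -4.43*(-6.11)^i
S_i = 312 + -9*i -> [312, 303, 294, 285, 276]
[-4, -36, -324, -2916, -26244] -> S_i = -4*9^i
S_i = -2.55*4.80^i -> [-2.55, -12.24, -58.75, -282.01, -1353.65]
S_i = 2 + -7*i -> [2, -5, -12, -19, -26]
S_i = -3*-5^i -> [-3, 15, -75, 375, -1875]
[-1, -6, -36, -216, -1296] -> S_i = -1*6^i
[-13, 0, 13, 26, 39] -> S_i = -13 + 13*i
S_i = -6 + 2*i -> [-6, -4, -2, 0, 2]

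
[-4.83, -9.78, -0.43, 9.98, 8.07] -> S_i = Random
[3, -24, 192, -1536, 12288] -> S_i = 3*-8^i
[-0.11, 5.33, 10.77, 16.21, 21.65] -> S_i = -0.11 + 5.44*i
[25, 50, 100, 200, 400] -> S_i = 25*2^i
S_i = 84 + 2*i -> [84, 86, 88, 90, 92]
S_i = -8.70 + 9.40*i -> [-8.7, 0.7, 10.1, 19.5, 28.9]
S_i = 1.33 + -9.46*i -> [1.33, -8.13, -17.59, -27.05, -36.51]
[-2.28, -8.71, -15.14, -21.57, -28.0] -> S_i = -2.28 + -6.43*i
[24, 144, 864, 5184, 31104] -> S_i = 24*6^i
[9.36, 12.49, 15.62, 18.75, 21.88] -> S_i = 9.36 + 3.13*i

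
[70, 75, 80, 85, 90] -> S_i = 70 + 5*i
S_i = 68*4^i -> [68, 272, 1088, 4352, 17408]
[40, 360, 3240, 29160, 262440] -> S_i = 40*9^i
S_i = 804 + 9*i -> [804, 813, 822, 831, 840]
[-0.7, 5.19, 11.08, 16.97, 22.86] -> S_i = -0.70 + 5.89*i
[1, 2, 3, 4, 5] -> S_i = 1 + 1*i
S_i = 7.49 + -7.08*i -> [7.49, 0.41, -6.67, -13.75, -20.83]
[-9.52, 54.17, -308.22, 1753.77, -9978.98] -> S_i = -9.52*(-5.69)^i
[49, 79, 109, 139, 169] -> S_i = 49 + 30*i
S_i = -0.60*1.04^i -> [-0.6, -0.62, -0.65, -0.67, -0.7]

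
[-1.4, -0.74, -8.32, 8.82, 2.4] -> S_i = Random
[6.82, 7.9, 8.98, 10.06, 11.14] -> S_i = 6.82 + 1.08*i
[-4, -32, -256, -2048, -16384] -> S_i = -4*8^i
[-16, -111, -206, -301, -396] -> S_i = -16 + -95*i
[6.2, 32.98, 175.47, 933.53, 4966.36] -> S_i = 6.20*5.32^i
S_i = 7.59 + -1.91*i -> [7.59, 5.68, 3.77, 1.86, -0.05]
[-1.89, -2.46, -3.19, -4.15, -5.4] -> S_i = -1.89*1.30^i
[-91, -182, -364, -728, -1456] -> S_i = -91*2^i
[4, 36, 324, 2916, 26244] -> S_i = 4*9^i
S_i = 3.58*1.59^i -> [3.58, 5.69, 9.05, 14.39, 22.88]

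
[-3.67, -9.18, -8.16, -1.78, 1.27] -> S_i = Random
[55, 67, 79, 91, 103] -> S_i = 55 + 12*i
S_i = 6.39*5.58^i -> [6.39, 35.66, 198.96, 1110.21, 6194.95]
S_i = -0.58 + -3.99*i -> [-0.58, -4.57, -8.56, -12.55, -16.54]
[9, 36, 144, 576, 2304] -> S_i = 9*4^i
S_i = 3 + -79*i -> [3, -76, -155, -234, -313]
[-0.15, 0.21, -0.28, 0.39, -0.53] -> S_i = -0.15*(-1.37)^i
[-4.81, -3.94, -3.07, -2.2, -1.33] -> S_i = -4.81 + 0.87*i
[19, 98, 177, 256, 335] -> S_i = 19 + 79*i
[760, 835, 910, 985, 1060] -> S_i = 760 + 75*i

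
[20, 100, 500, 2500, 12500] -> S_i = 20*5^i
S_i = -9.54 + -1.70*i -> [-9.54, -11.24, -12.94, -14.64, -16.34]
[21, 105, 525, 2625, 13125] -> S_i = 21*5^i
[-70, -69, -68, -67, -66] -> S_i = -70 + 1*i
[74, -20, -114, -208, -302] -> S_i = 74 + -94*i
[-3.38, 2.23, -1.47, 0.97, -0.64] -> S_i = -3.38*(-0.66)^i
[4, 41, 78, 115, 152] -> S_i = 4 + 37*i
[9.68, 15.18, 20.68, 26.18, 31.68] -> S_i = 9.68 + 5.50*i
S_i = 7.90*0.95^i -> [7.9, 7.5, 7.13, 6.77, 6.43]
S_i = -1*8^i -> [-1, -8, -64, -512, -4096]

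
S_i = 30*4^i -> [30, 120, 480, 1920, 7680]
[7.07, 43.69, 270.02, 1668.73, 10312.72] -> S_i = 7.07*6.18^i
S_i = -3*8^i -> [-3, -24, -192, -1536, -12288]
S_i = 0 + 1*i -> [0, 1, 2, 3, 4]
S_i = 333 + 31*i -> [333, 364, 395, 426, 457]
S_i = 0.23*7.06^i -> [0.23, 1.62, 11.46, 80.94, 571.41]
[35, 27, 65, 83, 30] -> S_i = Random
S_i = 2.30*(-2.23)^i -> [2.3, -5.13, 11.44, -25.51, 56.88]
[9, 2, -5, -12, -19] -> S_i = 9 + -7*i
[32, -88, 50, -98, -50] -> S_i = Random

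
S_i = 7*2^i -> [7, 14, 28, 56, 112]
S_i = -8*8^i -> [-8, -64, -512, -4096, -32768]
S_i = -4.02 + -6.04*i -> [-4.02, -10.06, -16.1, -22.14, -28.18]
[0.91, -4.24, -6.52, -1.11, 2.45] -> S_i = Random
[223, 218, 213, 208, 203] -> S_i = 223 + -5*i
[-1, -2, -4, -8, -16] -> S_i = -1*2^i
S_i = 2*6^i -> [2, 12, 72, 432, 2592]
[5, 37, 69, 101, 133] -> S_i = 5 + 32*i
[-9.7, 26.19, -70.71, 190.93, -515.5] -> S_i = -9.70*(-2.70)^i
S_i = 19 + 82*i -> [19, 101, 183, 265, 347]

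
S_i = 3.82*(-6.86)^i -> [3.82, -26.21, 179.77, -1233.21, 8459.79]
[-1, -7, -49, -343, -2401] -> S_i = -1*7^i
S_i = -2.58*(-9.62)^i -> [-2.58, 24.82, -238.76, 2296.91, -22096.32]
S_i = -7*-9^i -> [-7, 63, -567, 5103, -45927]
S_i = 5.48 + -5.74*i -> [5.48, -0.26, -6.0, -11.74, -17.48]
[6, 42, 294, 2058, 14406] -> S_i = 6*7^i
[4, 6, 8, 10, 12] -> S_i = 4 + 2*i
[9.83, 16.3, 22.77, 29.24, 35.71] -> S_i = 9.83 + 6.47*i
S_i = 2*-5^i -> [2, -10, 50, -250, 1250]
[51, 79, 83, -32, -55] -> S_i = Random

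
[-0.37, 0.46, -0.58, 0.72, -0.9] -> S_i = -0.37*(-1.25)^i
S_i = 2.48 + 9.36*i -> [2.48, 11.84, 21.2, 30.56, 39.92]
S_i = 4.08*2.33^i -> [4.08, 9.51, 22.15, 51.61, 120.25]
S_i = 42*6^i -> [42, 252, 1512, 9072, 54432]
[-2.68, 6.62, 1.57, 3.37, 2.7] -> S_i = Random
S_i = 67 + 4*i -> [67, 71, 75, 79, 83]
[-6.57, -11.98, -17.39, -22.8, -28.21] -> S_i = -6.57 + -5.41*i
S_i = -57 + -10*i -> [-57, -67, -77, -87, -97]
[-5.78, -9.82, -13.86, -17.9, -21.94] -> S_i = -5.78 + -4.04*i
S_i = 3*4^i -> [3, 12, 48, 192, 768]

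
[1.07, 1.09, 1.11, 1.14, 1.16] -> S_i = 1.07*1.02^i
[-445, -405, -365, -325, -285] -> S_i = -445 + 40*i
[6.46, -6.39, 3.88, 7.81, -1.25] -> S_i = Random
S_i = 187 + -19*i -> [187, 168, 149, 130, 111]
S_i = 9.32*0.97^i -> [9.32, 9.04, 8.77, 8.51, 8.25]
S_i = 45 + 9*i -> [45, 54, 63, 72, 81]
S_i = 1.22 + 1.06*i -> [1.22, 2.28, 3.34, 4.4, 5.46]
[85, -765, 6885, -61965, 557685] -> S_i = 85*-9^i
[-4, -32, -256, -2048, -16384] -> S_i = -4*8^i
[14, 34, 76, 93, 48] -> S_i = Random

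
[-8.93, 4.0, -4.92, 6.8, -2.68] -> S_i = Random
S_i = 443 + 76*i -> [443, 519, 595, 671, 747]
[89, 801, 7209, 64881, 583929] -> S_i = 89*9^i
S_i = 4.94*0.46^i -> [4.94, 2.27, 1.05, 0.48, 0.22]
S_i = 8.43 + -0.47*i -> [8.43, 7.96, 7.49, 7.02, 6.55]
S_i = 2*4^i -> [2, 8, 32, 128, 512]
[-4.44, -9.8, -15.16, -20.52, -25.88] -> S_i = -4.44 + -5.36*i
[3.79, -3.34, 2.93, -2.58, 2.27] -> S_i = 3.79*(-0.88)^i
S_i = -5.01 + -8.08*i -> [-5.01, -13.09, -21.17, -29.25, -37.33]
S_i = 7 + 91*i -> [7, 98, 189, 280, 371]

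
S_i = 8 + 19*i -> [8, 27, 46, 65, 84]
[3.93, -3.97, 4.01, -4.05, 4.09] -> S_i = 3.93*(-1.01)^i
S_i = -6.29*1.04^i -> [-6.29, -6.54, -6.8, -7.08, -7.36]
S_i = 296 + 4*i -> [296, 300, 304, 308, 312]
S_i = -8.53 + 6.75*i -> [-8.53, -1.78, 4.97, 11.72, 18.47]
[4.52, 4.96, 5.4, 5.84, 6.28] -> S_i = 4.52 + 0.44*i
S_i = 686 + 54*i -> [686, 740, 794, 848, 902]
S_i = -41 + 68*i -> [-41, 27, 95, 163, 231]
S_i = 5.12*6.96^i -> [5.12, 35.64, 248.02, 1726.23, 12014.53]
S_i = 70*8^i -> [70, 560, 4480, 35840, 286720]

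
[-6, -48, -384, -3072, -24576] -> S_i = -6*8^i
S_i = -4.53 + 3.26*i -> [-4.53, -1.27, 1.99, 5.25, 8.51]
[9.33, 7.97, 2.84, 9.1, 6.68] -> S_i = Random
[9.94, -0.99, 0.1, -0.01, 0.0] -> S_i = 9.94*(-0.10)^i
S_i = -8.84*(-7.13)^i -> [-8.84, 63.03, -449.4, 3204.21, -22846.01]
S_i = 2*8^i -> [2, 16, 128, 1024, 8192]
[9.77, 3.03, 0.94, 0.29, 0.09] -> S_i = 9.77*0.31^i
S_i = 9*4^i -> [9, 36, 144, 576, 2304]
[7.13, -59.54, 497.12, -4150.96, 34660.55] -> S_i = 7.13*(-8.35)^i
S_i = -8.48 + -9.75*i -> [-8.48, -18.23, -27.98, -37.73, -47.48]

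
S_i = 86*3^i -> [86, 258, 774, 2322, 6966]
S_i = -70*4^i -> [-70, -280, -1120, -4480, -17920]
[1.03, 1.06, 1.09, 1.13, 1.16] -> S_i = 1.03*1.03^i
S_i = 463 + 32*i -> [463, 495, 527, 559, 591]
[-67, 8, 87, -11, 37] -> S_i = Random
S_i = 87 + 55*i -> [87, 142, 197, 252, 307]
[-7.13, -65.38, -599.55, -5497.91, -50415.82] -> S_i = -7.13*9.17^i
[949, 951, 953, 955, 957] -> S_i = 949 + 2*i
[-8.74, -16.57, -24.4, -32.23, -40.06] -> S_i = -8.74 + -7.83*i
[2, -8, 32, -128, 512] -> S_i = 2*-4^i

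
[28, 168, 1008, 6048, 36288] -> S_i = 28*6^i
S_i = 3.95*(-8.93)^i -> [3.95, -35.27, 314.99, -2812.88, 25119.03]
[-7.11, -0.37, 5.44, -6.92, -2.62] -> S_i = Random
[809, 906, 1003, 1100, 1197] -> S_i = 809 + 97*i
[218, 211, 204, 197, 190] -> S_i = 218 + -7*i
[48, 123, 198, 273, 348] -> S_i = 48 + 75*i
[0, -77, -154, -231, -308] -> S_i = 0 + -77*i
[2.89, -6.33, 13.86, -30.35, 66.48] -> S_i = 2.89*(-2.19)^i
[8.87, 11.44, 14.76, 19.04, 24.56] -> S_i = 8.87*1.29^i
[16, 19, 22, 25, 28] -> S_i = 16 + 3*i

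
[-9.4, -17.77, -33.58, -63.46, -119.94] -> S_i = -9.40*1.89^i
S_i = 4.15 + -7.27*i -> [4.15, -3.12, -10.39, -17.66, -24.93]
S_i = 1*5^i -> [1, 5, 25, 125, 625]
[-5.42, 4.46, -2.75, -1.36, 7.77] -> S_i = Random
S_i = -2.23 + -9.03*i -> [-2.23, -11.26, -20.29, -29.32, -38.35]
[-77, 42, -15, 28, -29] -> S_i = Random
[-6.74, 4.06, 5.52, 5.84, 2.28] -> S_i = Random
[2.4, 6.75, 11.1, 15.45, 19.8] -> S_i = 2.40 + 4.35*i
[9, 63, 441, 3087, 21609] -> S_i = 9*7^i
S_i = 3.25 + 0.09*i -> [3.25, 3.34, 3.43, 3.52, 3.61]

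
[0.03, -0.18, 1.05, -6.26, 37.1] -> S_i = 0.03*(-5.93)^i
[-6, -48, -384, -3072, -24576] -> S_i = -6*8^i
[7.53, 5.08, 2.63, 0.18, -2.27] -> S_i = 7.53 + -2.45*i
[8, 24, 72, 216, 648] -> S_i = 8*3^i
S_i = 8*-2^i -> [8, -16, 32, -64, 128]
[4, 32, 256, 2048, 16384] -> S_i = 4*8^i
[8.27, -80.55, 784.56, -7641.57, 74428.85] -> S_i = 8.27*(-9.74)^i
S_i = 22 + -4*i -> [22, 18, 14, 10, 6]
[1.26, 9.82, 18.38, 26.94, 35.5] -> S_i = 1.26 + 8.56*i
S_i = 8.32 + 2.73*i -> [8.32, 11.05, 13.78, 16.51, 19.24]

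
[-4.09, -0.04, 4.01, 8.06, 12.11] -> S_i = -4.09 + 4.05*i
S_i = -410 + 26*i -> [-410, -384, -358, -332, -306]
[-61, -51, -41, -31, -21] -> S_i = -61 + 10*i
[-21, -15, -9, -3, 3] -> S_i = -21 + 6*i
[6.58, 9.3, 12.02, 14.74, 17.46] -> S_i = 6.58 + 2.72*i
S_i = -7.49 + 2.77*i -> [-7.49, -4.72, -1.95, 0.82, 3.59]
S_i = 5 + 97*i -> [5, 102, 199, 296, 393]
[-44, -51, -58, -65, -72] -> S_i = -44 + -7*i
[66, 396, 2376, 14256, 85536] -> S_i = 66*6^i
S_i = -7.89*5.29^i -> [-7.89, -41.74, -220.79, -1168.0, -6178.74]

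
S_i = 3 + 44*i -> [3, 47, 91, 135, 179]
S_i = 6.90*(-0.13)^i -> [6.9, -0.9, 0.12, -0.02, 0.0]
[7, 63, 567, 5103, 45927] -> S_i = 7*9^i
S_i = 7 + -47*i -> [7, -40, -87, -134, -181]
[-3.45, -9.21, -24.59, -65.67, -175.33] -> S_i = -3.45*2.67^i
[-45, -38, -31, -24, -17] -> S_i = -45 + 7*i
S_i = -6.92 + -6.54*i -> [-6.92, -13.46, -20.0, -26.54, -33.08]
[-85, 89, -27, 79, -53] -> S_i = Random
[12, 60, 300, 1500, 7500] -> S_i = 12*5^i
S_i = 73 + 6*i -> [73, 79, 85, 91, 97]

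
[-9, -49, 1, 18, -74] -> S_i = Random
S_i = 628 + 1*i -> [628, 629, 630, 631, 632]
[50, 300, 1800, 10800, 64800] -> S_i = 50*6^i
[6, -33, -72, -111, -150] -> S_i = 6 + -39*i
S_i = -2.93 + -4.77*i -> [-2.93, -7.7, -12.47, -17.24, -22.01]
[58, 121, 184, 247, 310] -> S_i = 58 + 63*i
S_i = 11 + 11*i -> [11, 22, 33, 44, 55]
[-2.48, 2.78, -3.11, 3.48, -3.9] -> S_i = -2.48*(-1.12)^i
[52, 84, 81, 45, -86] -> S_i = Random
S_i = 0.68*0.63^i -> [0.68, 0.43, 0.27, 0.17, 0.11]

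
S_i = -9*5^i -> [-9, -45, -225, -1125, -5625]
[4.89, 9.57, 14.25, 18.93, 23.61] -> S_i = 4.89 + 4.68*i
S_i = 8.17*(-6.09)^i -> [8.17, -49.76, 303.01, -1845.33, 11238.06]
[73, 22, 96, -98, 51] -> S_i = Random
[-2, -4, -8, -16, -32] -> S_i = -2*2^i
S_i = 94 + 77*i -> [94, 171, 248, 325, 402]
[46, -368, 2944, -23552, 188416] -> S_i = 46*-8^i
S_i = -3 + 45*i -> [-3, 42, 87, 132, 177]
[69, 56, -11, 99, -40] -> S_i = Random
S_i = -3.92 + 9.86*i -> [-3.92, 5.94, 15.8, 25.66, 35.52]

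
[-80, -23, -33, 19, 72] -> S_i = Random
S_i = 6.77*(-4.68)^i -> [6.77, -31.68, 148.28, -693.95, 3247.67]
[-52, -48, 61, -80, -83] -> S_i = Random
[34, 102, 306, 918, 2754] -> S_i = 34*3^i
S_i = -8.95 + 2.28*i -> [-8.95, -6.67, -4.39, -2.11, 0.17]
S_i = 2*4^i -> [2, 8, 32, 128, 512]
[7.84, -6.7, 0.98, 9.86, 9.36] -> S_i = Random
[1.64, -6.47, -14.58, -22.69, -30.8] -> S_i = 1.64 + -8.11*i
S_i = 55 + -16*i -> [55, 39, 23, 7, -9]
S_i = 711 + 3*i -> [711, 714, 717, 720, 723]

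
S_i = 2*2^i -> [2, 4, 8, 16, 32]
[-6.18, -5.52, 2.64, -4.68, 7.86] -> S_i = Random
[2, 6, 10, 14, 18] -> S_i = 2 + 4*i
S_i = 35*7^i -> [35, 245, 1715, 12005, 84035]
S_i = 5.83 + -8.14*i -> [5.83, -2.31, -10.45, -18.59, -26.73]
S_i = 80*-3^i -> [80, -240, 720, -2160, 6480]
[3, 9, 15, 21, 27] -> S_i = 3 + 6*i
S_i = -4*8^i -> [-4, -32, -256, -2048, -16384]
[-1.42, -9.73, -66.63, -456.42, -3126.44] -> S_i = -1.42*6.85^i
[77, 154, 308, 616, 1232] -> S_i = 77*2^i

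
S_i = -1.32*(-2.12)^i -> [-1.32, 2.8, -5.93, 12.58, -26.66]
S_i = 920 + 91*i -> [920, 1011, 1102, 1193, 1284]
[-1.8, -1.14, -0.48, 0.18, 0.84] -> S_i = -1.80 + 0.66*i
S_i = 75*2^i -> [75, 150, 300, 600, 1200]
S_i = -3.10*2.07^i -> [-3.1, -6.42, -13.28, -27.5, -56.92]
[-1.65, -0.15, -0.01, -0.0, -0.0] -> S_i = -1.65*0.09^i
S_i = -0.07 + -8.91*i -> [-0.07, -8.98, -17.89, -26.8, -35.71]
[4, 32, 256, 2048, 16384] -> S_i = 4*8^i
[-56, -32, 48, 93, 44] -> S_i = Random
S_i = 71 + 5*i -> [71, 76, 81, 86, 91]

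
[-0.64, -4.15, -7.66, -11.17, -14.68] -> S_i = -0.64 + -3.51*i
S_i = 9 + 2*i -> [9, 11, 13, 15, 17]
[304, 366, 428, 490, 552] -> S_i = 304 + 62*i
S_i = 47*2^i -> [47, 94, 188, 376, 752]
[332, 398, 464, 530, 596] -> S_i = 332 + 66*i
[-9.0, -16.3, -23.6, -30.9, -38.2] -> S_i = -9.00 + -7.30*i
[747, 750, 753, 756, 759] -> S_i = 747 + 3*i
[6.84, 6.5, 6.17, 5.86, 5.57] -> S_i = 6.84*0.95^i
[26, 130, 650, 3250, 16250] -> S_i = 26*5^i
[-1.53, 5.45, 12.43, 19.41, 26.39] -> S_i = -1.53 + 6.98*i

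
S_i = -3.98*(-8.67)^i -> [-3.98, 34.51, -299.17, 2593.82, -22488.45]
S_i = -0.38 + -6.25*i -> [-0.38, -6.63, -12.88, -19.13, -25.38]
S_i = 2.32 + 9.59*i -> [2.32, 11.91, 21.5, 31.09, 40.68]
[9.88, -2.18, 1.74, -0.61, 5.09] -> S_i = Random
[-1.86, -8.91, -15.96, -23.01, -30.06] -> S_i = -1.86 + -7.05*i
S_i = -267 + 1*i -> [-267, -266, -265, -264, -263]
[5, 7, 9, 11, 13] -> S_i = 5 + 2*i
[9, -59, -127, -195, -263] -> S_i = 9 + -68*i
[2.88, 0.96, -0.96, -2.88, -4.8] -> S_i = 2.88 + -1.92*i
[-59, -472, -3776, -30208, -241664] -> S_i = -59*8^i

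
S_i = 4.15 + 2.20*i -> [4.15, 6.35, 8.55, 10.75, 12.95]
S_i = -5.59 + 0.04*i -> [-5.59, -5.55, -5.51, -5.47, -5.43]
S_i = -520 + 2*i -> [-520, -518, -516, -514, -512]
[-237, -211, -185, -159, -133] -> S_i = -237 + 26*i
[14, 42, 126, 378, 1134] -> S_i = 14*3^i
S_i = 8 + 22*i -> [8, 30, 52, 74, 96]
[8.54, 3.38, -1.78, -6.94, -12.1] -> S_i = 8.54 + -5.16*i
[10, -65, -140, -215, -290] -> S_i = 10 + -75*i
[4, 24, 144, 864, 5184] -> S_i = 4*6^i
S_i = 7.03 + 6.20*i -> [7.03, 13.23, 19.43, 25.63, 31.83]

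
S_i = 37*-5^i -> [37, -185, 925, -4625, 23125]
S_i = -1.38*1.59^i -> [-1.38, -2.19, -3.49, -5.55, -8.82]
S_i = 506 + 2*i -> [506, 508, 510, 512, 514]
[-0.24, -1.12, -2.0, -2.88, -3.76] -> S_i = -0.24 + -0.88*i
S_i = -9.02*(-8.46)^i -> [-9.02, 76.31, -645.58, 5461.57, -46204.9]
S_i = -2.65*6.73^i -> [-2.65, -17.83, -120.03, -807.78, -5436.33]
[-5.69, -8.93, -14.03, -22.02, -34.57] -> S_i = -5.69*1.57^i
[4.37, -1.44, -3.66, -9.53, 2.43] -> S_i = Random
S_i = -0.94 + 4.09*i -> [-0.94, 3.15, 7.24, 11.33, 15.42]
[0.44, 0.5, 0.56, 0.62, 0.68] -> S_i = 0.44 + 0.06*i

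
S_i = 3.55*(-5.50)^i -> [3.55, -19.52, 107.39, -590.63, 3248.47]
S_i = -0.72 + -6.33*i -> [-0.72, -7.05, -13.38, -19.71, -26.04]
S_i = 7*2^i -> [7, 14, 28, 56, 112]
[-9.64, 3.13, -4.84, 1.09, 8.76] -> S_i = Random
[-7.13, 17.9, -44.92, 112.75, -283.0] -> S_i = -7.13*(-2.51)^i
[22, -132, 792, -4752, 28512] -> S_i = 22*-6^i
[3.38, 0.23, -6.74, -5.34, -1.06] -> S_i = Random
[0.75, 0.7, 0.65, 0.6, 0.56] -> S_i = 0.75*0.93^i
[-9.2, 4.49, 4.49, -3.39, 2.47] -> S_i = Random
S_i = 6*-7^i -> [6, -42, 294, -2058, 14406]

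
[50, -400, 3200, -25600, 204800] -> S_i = 50*-8^i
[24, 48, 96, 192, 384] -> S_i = 24*2^i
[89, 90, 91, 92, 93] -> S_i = 89 + 1*i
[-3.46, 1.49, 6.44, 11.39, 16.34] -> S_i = -3.46 + 4.95*i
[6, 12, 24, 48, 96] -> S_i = 6*2^i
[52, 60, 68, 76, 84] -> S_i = 52 + 8*i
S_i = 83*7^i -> [83, 581, 4067, 28469, 199283]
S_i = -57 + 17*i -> [-57, -40, -23, -6, 11]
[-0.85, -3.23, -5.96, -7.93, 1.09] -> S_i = Random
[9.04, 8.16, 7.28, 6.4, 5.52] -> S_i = 9.04 + -0.88*i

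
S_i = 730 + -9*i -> [730, 721, 712, 703, 694]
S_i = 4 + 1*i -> [4, 5, 6, 7, 8]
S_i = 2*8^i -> [2, 16, 128, 1024, 8192]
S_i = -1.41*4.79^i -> [-1.41, -6.75, -32.35, -154.96, -742.27]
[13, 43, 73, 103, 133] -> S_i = 13 + 30*i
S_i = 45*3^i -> [45, 135, 405, 1215, 3645]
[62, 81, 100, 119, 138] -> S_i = 62 + 19*i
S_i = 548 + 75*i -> [548, 623, 698, 773, 848]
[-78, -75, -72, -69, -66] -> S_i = -78 + 3*i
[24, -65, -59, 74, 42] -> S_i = Random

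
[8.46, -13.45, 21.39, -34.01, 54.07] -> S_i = 8.46*(-1.59)^i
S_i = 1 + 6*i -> [1, 7, 13, 19, 25]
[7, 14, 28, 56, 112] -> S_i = 7*2^i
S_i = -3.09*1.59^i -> [-3.09, -4.91, -7.81, -12.42, -19.75]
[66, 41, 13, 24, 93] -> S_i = Random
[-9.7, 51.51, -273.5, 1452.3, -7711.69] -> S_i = -9.70*(-5.31)^i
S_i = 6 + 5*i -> [6, 11, 16, 21, 26]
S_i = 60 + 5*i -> [60, 65, 70, 75, 80]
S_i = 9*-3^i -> [9, -27, 81, -243, 729]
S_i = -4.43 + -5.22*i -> [-4.43, -9.65, -14.87, -20.09, -25.31]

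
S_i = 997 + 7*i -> [997, 1004, 1011, 1018, 1025]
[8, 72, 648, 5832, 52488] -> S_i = 8*9^i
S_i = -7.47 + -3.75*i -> [-7.47, -11.22, -14.97, -18.72, -22.47]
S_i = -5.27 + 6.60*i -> [-5.27, 1.33, 7.93, 14.53, 21.13]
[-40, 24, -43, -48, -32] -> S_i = Random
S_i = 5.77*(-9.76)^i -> [5.77, -56.32, 549.64, -5364.45, 52357.04]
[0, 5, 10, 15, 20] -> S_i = 0 + 5*i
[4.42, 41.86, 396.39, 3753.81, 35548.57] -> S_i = 4.42*9.47^i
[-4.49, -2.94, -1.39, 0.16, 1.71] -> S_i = -4.49 + 1.55*i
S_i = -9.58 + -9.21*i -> [-9.58, -18.79, -28.0, -37.21, -46.42]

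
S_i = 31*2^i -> [31, 62, 124, 248, 496]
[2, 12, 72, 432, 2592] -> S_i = 2*6^i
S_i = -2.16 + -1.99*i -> [-2.16, -4.15, -6.14, -8.13, -10.12]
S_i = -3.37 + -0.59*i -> [-3.37, -3.96, -4.55, -5.14, -5.73]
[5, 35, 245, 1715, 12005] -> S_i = 5*7^i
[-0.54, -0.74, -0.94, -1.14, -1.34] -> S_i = -0.54 + -0.20*i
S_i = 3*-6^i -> [3, -18, 108, -648, 3888]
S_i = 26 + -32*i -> [26, -6, -38, -70, -102]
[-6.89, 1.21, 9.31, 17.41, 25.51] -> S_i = -6.89 + 8.10*i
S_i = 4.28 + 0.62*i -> [4.28, 4.9, 5.52, 6.14, 6.76]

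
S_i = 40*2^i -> [40, 80, 160, 320, 640]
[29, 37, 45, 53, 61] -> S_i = 29 + 8*i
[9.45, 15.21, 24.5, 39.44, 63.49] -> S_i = 9.45*1.61^i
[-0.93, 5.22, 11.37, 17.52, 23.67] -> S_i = -0.93 + 6.15*i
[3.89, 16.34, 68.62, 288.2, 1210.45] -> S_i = 3.89*4.20^i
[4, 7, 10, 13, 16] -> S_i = 4 + 3*i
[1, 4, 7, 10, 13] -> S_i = 1 + 3*i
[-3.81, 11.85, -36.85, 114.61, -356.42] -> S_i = -3.81*(-3.11)^i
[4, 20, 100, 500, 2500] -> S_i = 4*5^i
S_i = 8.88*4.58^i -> [8.88, 40.67, 186.27, 853.12, 3907.28]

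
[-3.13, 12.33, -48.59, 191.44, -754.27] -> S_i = -3.13*(-3.94)^i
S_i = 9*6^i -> [9, 54, 324, 1944, 11664]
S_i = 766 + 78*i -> [766, 844, 922, 1000, 1078]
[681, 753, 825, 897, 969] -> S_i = 681 + 72*i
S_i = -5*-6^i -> [-5, 30, -180, 1080, -6480]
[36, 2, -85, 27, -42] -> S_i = Random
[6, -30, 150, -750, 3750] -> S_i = 6*-5^i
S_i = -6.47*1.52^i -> [-6.47, -9.83, -14.95, -22.72, -34.54]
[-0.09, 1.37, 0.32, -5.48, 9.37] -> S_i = Random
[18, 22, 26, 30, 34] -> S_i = 18 + 4*i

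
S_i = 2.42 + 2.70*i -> [2.42, 5.12, 7.82, 10.52, 13.22]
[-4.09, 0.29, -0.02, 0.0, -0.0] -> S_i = -4.09*(-0.07)^i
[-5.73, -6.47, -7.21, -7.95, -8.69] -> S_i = -5.73 + -0.74*i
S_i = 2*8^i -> [2, 16, 128, 1024, 8192]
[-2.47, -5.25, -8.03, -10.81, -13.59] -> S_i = -2.47 + -2.78*i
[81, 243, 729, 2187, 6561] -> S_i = 81*3^i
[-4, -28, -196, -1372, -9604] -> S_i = -4*7^i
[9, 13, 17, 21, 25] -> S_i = 9 + 4*i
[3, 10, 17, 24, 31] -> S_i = 3 + 7*i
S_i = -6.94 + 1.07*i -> [-6.94, -5.87, -4.8, -3.73, -2.66]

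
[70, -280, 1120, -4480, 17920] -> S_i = 70*-4^i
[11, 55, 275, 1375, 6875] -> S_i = 11*5^i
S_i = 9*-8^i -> [9, -72, 576, -4608, 36864]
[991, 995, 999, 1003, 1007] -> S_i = 991 + 4*i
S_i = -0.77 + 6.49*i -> [-0.77, 5.72, 12.21, 18.7, 25.19]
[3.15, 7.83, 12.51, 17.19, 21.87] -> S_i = 3.15 + 4.68*i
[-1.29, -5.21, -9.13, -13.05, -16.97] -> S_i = -1.29 + -3.92*i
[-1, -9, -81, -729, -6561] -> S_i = -1*9^i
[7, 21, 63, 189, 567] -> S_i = 7*3^i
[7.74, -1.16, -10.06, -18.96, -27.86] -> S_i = 7.74 + -8.90*i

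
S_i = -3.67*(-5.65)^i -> [-3.67, 20.74, -117.16, 661.93, -3739.9]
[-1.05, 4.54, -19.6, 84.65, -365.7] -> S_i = -1.05*(-4.32)^i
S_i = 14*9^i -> [14, 126, 1134, 10206, 91854]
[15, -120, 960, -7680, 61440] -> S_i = 15*-8^i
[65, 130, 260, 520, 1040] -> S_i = 65*2^i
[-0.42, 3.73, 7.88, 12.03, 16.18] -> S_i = -0.42 + 4.15*i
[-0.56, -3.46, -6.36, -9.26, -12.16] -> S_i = -0.56 + -2.90*i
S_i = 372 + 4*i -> [372, 376, 380, 384, 388]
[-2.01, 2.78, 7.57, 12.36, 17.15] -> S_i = -2.01 + 4.79*i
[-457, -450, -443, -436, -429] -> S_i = -457 + 7*i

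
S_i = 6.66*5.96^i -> [6.66, 39.69, 236.57, 1409.98, 8403.48]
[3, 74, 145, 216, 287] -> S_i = 3 + 71*i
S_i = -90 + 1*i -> [-90, -89, -88, -87, -86]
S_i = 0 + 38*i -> [0, 38, 76, 114, 152]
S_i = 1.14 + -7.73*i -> [1.14, -6.59, -14.32, -22.05, -29.78]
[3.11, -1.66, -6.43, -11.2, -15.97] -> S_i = 3.11 + -4.77*i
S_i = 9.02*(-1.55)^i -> [9.02, -13.98, 21.67, -33.59, 52.06]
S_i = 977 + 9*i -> [977, 986, 995, 1004, 1013]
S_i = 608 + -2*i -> [608, 606, 604, 602, 600]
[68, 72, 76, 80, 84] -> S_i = 68 + 4*i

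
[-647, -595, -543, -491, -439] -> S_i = -647 + 52*i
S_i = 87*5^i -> [87, 435, 2175, 10875, 54375]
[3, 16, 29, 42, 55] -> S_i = 3 + 13*i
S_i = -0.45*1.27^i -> [-0.45, -0.57, -0.73, -0.92, -1.17]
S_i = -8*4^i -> [-8, -32, -128, -512, -2048]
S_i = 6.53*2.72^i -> [6.53, 17.76, 48.31, 131.41, 357.43]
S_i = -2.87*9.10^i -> [-2.87, -26.12, -237.66, -2162.75, -19681.01]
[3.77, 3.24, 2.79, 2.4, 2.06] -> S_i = 3.77*0.86^i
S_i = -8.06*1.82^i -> [-8.06, -14.67, -26.7, -48.59, -88.43]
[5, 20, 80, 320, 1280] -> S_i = 5*4^i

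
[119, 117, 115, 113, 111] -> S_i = 119 + -2*i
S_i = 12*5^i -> [12, 60, 300, 1500, 7500]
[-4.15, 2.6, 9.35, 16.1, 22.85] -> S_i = -4.15 + 6.75*i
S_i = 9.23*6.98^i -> [9.23, 64.43, 449.69, 3138.83, 21909.04]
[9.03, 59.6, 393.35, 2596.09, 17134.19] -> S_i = 9.03*6.60^i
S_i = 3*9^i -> [3, 27, 243, 2187, 19683]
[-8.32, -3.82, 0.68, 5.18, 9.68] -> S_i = -8.32 + 4.50*i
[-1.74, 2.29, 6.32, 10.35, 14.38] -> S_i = -1.74 + 4.03*i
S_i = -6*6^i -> [-6, -36, -216, -1296, -7776]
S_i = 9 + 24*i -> [9, 33, 57, 81, 105]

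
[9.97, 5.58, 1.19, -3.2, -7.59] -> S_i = 9.97 + -4.39*i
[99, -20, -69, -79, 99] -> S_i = Random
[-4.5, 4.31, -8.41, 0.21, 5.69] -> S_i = Random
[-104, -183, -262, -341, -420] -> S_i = -104 + -79*i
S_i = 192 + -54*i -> [192, 138, 84, 30, -24]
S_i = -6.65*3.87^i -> [-6.65, -25.74, -99.6, -385.44, -1491.65]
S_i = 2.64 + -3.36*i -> [2.64, -0.72, -4.08, -7.44, -10.8]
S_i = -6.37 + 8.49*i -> [-6.37, 2.12, 10.61, 19.1, 27.59]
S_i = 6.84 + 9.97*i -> [6.84, 16.81, 26.78, 36.75, 46.72]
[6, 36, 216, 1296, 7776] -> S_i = 6*6^i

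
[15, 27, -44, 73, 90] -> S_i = Random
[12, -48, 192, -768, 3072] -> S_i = 12*-4^i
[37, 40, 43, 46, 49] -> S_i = 37 + 3*i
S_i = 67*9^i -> [67, 603, 5427, 48843, 439587]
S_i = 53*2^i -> [53, 106, 212, 424, 848]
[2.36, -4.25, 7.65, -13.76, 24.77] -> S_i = 2.36*(-1.80)^i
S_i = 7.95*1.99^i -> [7.95, 15.82, 31.48, 62.65, 124.68]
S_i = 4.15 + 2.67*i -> [4.15, 6.82, 9.49, 12.16, 14.83]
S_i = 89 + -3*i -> [89, 86, 83, 80, 77]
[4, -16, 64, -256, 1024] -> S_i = 4*-4^i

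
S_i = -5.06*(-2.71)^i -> [-5.06, 13.71, -37.16, 100.71, -272.92]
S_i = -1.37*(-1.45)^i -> [-1.37, 1.99, -2.88, 4.18, -6.06]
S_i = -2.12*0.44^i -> [-2.12, -0.93, -0.41, -0.18, -0.08]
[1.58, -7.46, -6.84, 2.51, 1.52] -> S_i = Random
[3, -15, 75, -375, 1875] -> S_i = 3*-5^i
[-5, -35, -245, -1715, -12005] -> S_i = -5*7^i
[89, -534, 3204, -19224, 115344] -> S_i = 89*-6^i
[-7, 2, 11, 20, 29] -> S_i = -7 + 9*i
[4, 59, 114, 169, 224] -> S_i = 4 + 55*i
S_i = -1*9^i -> [-1, -9, -81, -729, -6561]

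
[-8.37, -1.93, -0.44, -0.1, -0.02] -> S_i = -8.37*0.23^i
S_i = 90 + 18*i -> [90, 108, 126, 144, 162]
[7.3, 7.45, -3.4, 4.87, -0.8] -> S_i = Random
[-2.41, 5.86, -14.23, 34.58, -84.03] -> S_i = -2.41*(-2.43)^i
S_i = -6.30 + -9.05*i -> [-6.3, -15.35, -24.4, -33.45, -42.5]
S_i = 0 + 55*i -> [0, 55, 110, 165, 220]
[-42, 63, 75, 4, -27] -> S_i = Random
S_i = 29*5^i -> [29, 145, 725, 3625, 18125]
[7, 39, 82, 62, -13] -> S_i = Random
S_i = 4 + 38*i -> [4, 42, 80, 118, 156]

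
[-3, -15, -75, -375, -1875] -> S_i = -3*5^i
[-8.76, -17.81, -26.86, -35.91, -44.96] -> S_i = -8.76 + -9.05*i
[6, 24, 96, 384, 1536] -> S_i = 6*4^i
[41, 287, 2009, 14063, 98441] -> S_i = 41*7^i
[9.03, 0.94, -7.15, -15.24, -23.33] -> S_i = 9.03 + -8.09*i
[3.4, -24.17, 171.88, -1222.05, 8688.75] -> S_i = 3.40*(-7.11)^i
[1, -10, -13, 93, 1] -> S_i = Random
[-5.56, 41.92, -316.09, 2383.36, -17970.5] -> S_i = -5.56*(-7.54)^i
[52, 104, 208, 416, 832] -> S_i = 52*2^i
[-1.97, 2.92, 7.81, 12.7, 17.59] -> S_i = -1.97 + 4.89*i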